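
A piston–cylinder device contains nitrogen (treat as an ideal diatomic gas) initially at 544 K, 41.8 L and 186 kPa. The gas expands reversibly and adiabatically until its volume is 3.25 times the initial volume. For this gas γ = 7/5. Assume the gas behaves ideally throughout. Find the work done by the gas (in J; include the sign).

7310 J

n = P₁V₁/(RT₁) = 186×41.8/(8.314×544) = 1.72 mol.
Adiabatic: TV^(γ−1) = const ⇒ T₂ = 544×(0.308)^0.400 = 340 K; PV^γ = const ⇒ P₂ = 35.7 kPa.
ΔU = nCvΔT = 1.72×20.8×(340−544) = -7310 J.
Q = 0 for an adiabatic process, so W = −ΔU = 7310 J.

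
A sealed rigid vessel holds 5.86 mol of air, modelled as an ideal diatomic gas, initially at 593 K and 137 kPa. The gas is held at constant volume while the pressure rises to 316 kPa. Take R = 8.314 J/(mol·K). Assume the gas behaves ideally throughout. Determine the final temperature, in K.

1370 K

V₁ = nRT₁/P₁ = 5.86×8.314×593/137 = 211 L.
Isochoric: V stays 211 L; P/T = const ⇒ T₂ = 1370 K, P₂ = 316 kPa.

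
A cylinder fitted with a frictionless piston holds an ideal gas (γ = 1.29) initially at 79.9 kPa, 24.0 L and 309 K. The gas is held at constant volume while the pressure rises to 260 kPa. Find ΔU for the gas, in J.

14900 J

n = P₁V₁/(RT₁) = 79.9×24.0/(8.314×309) = 0.746 mol.
Isochoric: V stays 24.0 L; P/T = const ⇒ T₂ = 1010 K, P₂ = 260 kPa.
For an ideal gas ΔU = nCvΔT with Cv = R/(γ−1) = 28.7 J/(mol·K).
ΔU = 0.746×28.7×(1010−309) = 14900 J.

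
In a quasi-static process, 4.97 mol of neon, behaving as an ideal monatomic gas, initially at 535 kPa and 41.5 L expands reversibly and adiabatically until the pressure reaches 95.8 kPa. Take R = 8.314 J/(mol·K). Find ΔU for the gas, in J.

-16600 J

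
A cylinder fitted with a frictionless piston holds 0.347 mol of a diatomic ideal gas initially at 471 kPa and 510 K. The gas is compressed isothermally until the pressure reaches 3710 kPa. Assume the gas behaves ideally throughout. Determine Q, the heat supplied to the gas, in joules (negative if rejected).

V₁ = nRT₁/P₁ = 0.347×8.314×510/471 = 3.12 L.
Isothermal: T stays 510 K; PV = const ⇒ V₂ = 0.397 L, P₂ = 3710 kPa.
ΔU = 0 (ideal gas, T constant).
W = nRT ln(V₂/V₁) = 0.347×8.314×510×ln(0.127) = -3040 J.
Q = ΔU + W = -3040 J.

-3040 J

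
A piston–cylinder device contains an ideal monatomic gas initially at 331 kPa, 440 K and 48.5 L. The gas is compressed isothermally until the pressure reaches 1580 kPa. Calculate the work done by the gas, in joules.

-25100 J

n = P₁V₁/(RT₁) = 331×48.5/(8.314×440) = 4.39 mol.
Isothermal: T stays 440 K; PV = const ⇒ V₂ = 10.2 L, P₂ = 1580 kPa.
W = nRT ln(V₂/V₁) = 4.39×8.314×440×ln(0.209) = -25100 J.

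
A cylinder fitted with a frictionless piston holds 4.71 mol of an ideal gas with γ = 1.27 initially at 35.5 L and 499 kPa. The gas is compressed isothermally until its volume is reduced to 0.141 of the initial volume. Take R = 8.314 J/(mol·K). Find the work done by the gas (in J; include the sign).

T₁ = P₁V₁/(nR) = 499×35.5/(4.71×8.314) = 452 K.
Isothermal: T stays 452 K; PV = const ⇒ V₂ = 5.01 L, P₂ = 3540 kPa.
W = nRT ln(V₂/V₁) = 4.71×8.314×452×ln(0.141) = -34700 J.

-34700 J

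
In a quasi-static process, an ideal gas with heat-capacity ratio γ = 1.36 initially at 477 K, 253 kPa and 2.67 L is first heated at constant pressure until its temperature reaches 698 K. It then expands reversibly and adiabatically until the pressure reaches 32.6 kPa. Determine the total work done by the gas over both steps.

n = P₁V₁/(RT₁) = 253×2.67/(8.314×477) = 0.170 mol.
Step 1 — Isobaric: P stays 253 kPa; V/T = const ⇒ T₂ = 698 K, V₂ = 3.91 L.
W = PΔV = 253×(3.91−2.67) kPa·L = 313 J.
ΔU = nCvΔT = 0.170×23.1×(698−477) = 869 J.
Q = ΔU + W = nCpΔT = 1180 J.
State after step 1: P = 253 kPa, V = 3.91 L, T = 698 K.
Step 2 — Adiabatic: T₂/T₁ = (P₂/P₁)^((γ−1)/γ) ⇒ T₂ = 698×(0.129)^0.265 = 406 K; V₂ = 17.6 L.
ΔU = nCvΔT = 0.170×23.1×(406−698) = -1150 J.
Q = 0 for an adiabatic process, so W = −ΔU = 1150 J.
Net over both steps: W = 1460 J, Q = 1180 J, ΔU = -280 J.

1460 J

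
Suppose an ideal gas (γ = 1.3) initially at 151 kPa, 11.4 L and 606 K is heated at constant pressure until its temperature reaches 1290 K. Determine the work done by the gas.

n = P₁V₁/(RT₁) = 151×11.4/(8.314×606) = 0.342 mol.
Isobaric: P stays 151 kPa; V/T = const ⇒ T₂ = 1290 K, V₂ = 24.3 L.
W = PΔV = 151×(24.3−11.4) kPa·L = 1940 J.

1940 J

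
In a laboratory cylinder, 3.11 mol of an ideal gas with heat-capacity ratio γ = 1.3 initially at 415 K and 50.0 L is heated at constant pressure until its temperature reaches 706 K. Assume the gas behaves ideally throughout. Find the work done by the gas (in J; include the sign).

7520 J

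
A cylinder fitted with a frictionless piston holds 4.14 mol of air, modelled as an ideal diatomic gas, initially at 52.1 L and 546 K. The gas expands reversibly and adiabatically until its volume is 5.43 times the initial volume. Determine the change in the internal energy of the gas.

P₁ = nRT₁/V₁ = 4.14×8.314×546/52.1 = 361 kPa.
Adiabatic: TV^(γ−1) = const ⇒ T₂ = 546×(0.184)^0.400 = 278 K; PV^γ = const ⇒ P₂ = 33.8 kPa.
For an ideal gas ΔU = nCvΔT with Cv = (5/2)R = 20.8 J/(mol·K).
ΔU = 4.14×20.8×(278−546) = -23100 J.

-23100 J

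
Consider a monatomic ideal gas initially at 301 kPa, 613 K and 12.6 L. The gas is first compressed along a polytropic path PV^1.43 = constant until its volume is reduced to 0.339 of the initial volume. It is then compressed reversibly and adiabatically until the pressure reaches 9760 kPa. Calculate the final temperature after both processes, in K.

2110 K

n = P₁V₁/(RT₁) = 301×12.6/(8.314×613) = 0.744 mol.
Step 1 — Polytropic n=1.43: T₂ = T₁(V₁/V₂)^(n−1) = 613×(2.95)^0.43 = 976 K; P₂ = P₁(V₁/V₂)^n = 1410 kPa.
W = (P₁V₁−P₂V₂)/(n−1) = (301×12.6−1410×4.27)/0.43 = -5220 J.
ΔU = nCvΔT = 0.744×12.5×(976−613) = 3370 J.
Q = ΔU + W = -1850 J.
State after step 1: P = 1410 kPa, V = 4.27 L, T = 976 K.
Step 2 — Adiabatic: T₂/T₁ = (P₂/P₁)^((γ−1)/γ) ⇒ T₂ = 976×(6.90)^0.400 = 2110 K; V₂ = 1.34 L.
ΔU = nCvΔT = 0.744×12.5×(2110−976) = 10600 J.
Q = 0 for an adiabatic process, so W = −ΔU = -10600 J.
Net over both steps: W = -15800 J, Q = -1850 J, ΔU = 13900 J.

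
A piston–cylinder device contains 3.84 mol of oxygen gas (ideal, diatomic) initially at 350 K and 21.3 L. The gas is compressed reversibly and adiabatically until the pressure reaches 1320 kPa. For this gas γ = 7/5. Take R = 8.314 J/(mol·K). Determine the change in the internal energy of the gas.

P₁ = nRT₁/V₁ = 3.84×8.314×350/21.3 = 525 kPa.
Adiabatic: T₂/T₁ = (P₂/P₁)^((γ−1)/γ) ⇒ T₂ = 350×(2.52)^0.286 = 456 K; V₂ = 11.0 L.
For an ideal gas ΔU = nCvΔT with Cv = (5/2)R = 20.8 J/(mol·K).
ΔU = 3.84×20.8×(456−350) = 8430 J.

8430 J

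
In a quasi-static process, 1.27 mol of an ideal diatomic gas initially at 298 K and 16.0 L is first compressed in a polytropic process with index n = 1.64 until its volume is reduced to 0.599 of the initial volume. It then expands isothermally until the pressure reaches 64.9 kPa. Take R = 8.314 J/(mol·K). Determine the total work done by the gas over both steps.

P₁ = nRT₁/V₁ = 1.27×8.314×298/16.0 = 197 kPa.
Step 1 — Polytropic n=1.64: T₂ = T₁(V₁/V₂)^(n−1) = 298×(1.67)^0.64 = 414 K; P₂ = P₁(V₁/V₂)^n = 456 kPa.
W = (P₁V₁−P₂V₂)/(n−1) = (197×16.0−456×9.58)/0.64 = -1910 J.
ΔU = nCvΔT = 1.27×20.8×(414−298) = 3050 J.
Q = ΔU + W = 1150 J.
State after step 1: P = 456 kPa, V = 9.58 L, T = 414 K.
Step 2 — Isothermal: T stays 414 K; PV = const ⇒ V₂ = 67.3 L, P₂ = 64.9 kPa.
ΔU = 0 (ideal gas, T constant).
W = nRT ln(V₂/V₁) = 1.27×8.314×414×ln(7.02) = 8510 J.
Q = ΔU + W = 8510 J.
Net over both steps: W = 6610 J, Q = 9660 J, ΔU = 3050 J.

6610 J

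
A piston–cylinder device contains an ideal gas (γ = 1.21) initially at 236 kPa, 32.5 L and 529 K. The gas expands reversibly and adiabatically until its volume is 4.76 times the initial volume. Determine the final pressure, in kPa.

35.7 kPa

Adiabatic: TV^(γ−1) = const ⇒ T₂ = 529×(0.210)^0.210 = 381 K; PV^γ = const ⇒ P₂ = 35.7 kPa.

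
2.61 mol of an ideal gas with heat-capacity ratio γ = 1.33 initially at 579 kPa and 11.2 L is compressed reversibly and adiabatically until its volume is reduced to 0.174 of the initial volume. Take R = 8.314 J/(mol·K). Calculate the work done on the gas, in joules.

15300 J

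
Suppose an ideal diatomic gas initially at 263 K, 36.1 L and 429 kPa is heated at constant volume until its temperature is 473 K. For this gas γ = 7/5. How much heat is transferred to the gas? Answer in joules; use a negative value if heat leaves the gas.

30900 J

n = P₁V₁/(RT₁) = 429×36.1/(8.314×263) = 7.08 mol.
Isochoric: V stays 36.1 L; P/T = const ⇒ T₂ = 473 K, P₂ = 772 kPa.
W = 0 (no volume change).
ΔU = nCvΔT = 7.08×20.8×(473−263) = 30900 J.
Q = ΔU = 30900 J.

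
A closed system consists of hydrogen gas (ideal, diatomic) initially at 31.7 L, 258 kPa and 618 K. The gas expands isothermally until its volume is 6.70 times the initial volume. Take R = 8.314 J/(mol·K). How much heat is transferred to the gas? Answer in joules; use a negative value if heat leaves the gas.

n = P₁V₁/(RT₁) = 258×31.7/(8.314×618) = 1.59 mol.
Isothermal: T stays 618 K; PV = const ⇒ V₂ = 212 L, P₂ = 38.5 kPa.
ΔU = 0 (ideal gas, T constant).
W = nRT ln(V₂/V₁) = 1.59×8.314×618×ln(6.70) = 15600 J.
Q = ΔU + W = 15600 J.

15600 J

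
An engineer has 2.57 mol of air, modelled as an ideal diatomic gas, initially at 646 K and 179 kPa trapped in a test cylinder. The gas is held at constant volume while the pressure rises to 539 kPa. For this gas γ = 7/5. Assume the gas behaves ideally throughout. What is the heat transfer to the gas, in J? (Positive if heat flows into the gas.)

V₁ = nRT₁/P₁ = 2.57×8.314×646/179 = 77.1 L.
Isochoric: V stays 77.1 L; P/T = const ⇒ T₂ = 1950 K, P₂ = 539 kPa.
W = 0 (no volume change).
ΔU = nCvΔT = 2.57×20.8×(1950−646) = 69400 J.
Q = ΔU = 69400 J.

69400 J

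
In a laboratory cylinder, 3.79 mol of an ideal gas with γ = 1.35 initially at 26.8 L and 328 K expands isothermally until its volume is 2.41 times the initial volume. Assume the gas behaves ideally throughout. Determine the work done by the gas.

9090 J

P₁ = nRT₁/V₁ = 3.79×8.314×328/26.8 = 386 kPa.
Isothermal: T stays 328 K; PV = const ⇒ V₂ = 64.6 L, P₂ = 160 kPa.
W = nRT ln(V₂/V₁) = 3.79×8.314×328×ln(2.41) = 9090 J.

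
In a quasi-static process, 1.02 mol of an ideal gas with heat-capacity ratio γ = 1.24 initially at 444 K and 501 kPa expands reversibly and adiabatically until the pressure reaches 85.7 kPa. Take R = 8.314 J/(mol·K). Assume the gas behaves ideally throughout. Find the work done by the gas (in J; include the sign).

V₁ = nRT₁/P₁ = 1.02×8.314×444/501 = 7.52 L.
Adiabatic: T₂/T₁ = (P₂/P₁)^((γ−1)/γ) ⇒ T₂ = 444×(0.171)^0.194 = 315 K; V₂ = 31.2 L.
ΔU = nCvΔT = 1.02×34.6×(315−444) = -4540 J.
Q = 0 for an adiabatic process, so W = −ΔU = 4540 J.

4540 J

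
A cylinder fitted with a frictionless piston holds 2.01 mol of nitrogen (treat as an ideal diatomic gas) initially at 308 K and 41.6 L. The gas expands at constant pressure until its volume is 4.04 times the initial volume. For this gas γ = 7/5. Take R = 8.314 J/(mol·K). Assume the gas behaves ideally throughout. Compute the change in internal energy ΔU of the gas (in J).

P₁ = nRT₁/V₁ = 2.01×8.314×308/41.6 = 124 kPa.
Isobaric: P stays 124 kPa; V/T = const ⇒ T₂ = 1240 K, V₂ = 168 L.
For an ideal gas ΔU = nCvΔT with Cv = (5/2)R = 20.8 J/(mol·K).
ΔU = 2.01×20.8×(1240−308) = 39100 J.

39100 J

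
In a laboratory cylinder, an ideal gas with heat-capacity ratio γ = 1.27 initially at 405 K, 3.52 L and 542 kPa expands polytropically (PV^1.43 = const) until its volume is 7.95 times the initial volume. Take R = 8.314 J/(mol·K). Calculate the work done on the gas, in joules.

n = P₁V₁/(RT₁) = 542×3.52/(8.314×405) = 0.567 mol.
Polytropic n=1.43: T₂ = T₁(V₁/V₂)^(n−1) = 405×(0.126)^0.43 = 166 K; P₂ = P₁(V₁/V₂)^n = 28.0 kPa.
W = (P₁V₁−P₂V₂)/(n−1) = (542×3.52−28.0×28.0)/0.43 = 2620 J.
Work done on the gas = −W_by = -2620 J.

-2620 J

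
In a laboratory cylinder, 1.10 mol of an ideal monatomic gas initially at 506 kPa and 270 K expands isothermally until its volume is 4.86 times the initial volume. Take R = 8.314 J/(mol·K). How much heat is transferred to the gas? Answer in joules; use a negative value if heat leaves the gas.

3900 J

V₁ = nRT₁/P₁ = 1.10×8.314×270/506 = 4.88 L.
Isothermal: T stays 270 K; PV = const ⇒ V₂ = 23.7 L, P₂ = 104 kPa.
ΔU = 0 (ideal gas, T constant).
W = nRT ln(V₂/V₁) = 1.10×8.314×270×ln(4.86) = 3900 J.
Q = ΔU + W = 3900 J.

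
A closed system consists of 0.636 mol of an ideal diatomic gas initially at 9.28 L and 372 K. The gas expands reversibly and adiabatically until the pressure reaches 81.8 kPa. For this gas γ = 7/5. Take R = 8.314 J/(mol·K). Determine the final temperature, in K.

283 K

P₁ = nRT₁/V₁ = 0.636×8.314×372/9.28 = 212 kPa.
Adiabatic: T₂/T₁ = (P₂/P₁)^((γ−1)/γ) ⇒ T₂ = 372×(0.386)^0.286 = 283 K; V₂ = 18.3 L.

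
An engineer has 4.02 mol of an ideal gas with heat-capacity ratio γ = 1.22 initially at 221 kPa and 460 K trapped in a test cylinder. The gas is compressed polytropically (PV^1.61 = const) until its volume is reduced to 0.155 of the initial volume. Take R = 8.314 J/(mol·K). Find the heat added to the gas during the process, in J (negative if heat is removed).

V₁ = nRT₁/P₁ = 4.02×8.314×460/221 = 69.6 L.
Polytropic n=1.61: T₂ = T₁(V₁/V₂)^(n−1) = 460×(6.45)^0.61 = 1430 K; P₂ = P₁(V₁/V₂)^n = 4450 kPa.
W = (P₁V₁−P₂V₂)/(n−1) = (221×69.6−4450×10.8)/0.61 = -53400 J.
ΔU = nCvΔT = 4.02×37.8×(1430−460) = 148000 J.
Q = ΔU + W = 94600 J.

94600 J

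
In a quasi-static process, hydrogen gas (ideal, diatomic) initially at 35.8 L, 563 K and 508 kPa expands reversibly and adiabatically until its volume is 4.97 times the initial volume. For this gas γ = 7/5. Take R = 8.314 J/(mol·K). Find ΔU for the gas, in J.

n = P₁V₁/(RT₁) = 508×35.8/(8.314×563) = 3.89 mol.
Adiabatic: TV^(γ−1) = const ⇒ T₂ = 563×(0.201)^0.400 = 296 K; PV^γ = const ⇒ P₂ = 53.8 kPa.
For an ideal gas ΔU = nCvΔT with Cv = (5/2)R = 20.8 J/(mol·K).
ΔU = 3.89×20.8×(296−563) = -21500 J.

-21500 J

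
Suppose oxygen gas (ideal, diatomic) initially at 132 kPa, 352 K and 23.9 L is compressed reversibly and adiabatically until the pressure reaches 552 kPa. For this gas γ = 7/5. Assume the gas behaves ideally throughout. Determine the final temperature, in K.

Adiabatic: T₂/T₁ = (P₂/P₁)^((γ−1)/γ) ⇒ T₂ = 352×(4.18)^0.286 = 530 K; V₂ = 8.60 L.

530 K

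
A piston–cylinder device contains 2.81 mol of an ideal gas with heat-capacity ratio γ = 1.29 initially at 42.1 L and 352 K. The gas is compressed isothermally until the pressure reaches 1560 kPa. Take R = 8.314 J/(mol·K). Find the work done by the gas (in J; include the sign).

P₁ = nRT₁/V₁ = 2.81×8.314×352/42.1 = 195 kPa.
Isothermal: T stays 352 K; PV = const ⇒ V₂ = 5.27 L, P₂ = 1560 kPa.
W = nRT ln(V₂/V₁) = 2.81×8.314×352×ln(0.125) = -17100 J.

-17100 J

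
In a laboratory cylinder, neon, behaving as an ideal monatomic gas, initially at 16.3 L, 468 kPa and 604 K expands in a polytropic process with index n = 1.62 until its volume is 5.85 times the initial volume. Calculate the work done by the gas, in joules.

n = P₁V₁/(RT₁) = 468×16.3/(8.314×604) = 1.52 mol.
Polytropic n=1.62: T₂ = T₁(V₁/V₂)^(n−1) = 604×(0.171)^0.62 = 202 K; P₂ = P₁(V₁/V₂)^n = 26.8 kPa.
W = (P₁V₁−P₂V₂)/(n−1) = (468×16.3−26.8×95.4)/0.62 = 8190 J.

8190 J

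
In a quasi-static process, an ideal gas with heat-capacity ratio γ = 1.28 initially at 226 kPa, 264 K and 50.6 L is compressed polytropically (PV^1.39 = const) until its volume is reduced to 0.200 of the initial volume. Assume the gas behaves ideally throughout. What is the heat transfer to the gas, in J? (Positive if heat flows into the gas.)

n = P₁V₁/(RT₁) = 226×50.6/(8.314×264) = 5.21 mol.
Polytropic n=1.39: T₂ = T₁(V₁/V₂)^(n−1) = 264×(5.00)^0.39 = 495 K; P₂ = P₁(V₁/V₂)^n = 2120 kPa.
W = (P₁V₁−P₂V₂)/(n−1) = (226×50.6−2120×10.1)/0.39 = -25600 J.
ΔU = nCvΔT = 5.21×29.7×(495−264) = 35700 J.
Q = ΔU + W = 10100 J.

10100 J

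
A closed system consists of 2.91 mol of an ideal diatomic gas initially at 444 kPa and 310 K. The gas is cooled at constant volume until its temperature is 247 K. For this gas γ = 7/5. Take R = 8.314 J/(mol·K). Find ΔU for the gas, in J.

-3810 J

V₁ = nRT₁/P₁ = 2.91×8.314×310/444 = 16.9 L.
Isochoric: V stays 16.9 L; P/T = const ⇒ T₂ = 247 K, P₂ = 354 kPa.
For an ideal gas ΔU = nCvΔT with Cv = (5/2)R = 20.8 J/(mol·K).
ΔU = 2.91×20.8×(247−310) = -3810 J.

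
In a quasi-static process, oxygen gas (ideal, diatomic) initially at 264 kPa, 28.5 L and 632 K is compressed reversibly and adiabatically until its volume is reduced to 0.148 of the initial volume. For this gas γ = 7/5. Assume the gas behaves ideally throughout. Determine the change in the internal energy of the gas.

21600 J

n = P₁V₁/(RT₁) = 264×28.5/(8.314×632) = 1.43 mol.
Adiabatic: TV^(γ−1) = const ⇒ T₂ = 632×(6.76)^0.400 = 1360 K; PV^γ = const ⇒ P₂ = 3830 kPa.
For an ideal gas ΔU = nCvΔT with Cv = (5/2)R = 20.8 J/(mol·K).
ΔU = 1.43×20.8×(1360−632) = 21600 J.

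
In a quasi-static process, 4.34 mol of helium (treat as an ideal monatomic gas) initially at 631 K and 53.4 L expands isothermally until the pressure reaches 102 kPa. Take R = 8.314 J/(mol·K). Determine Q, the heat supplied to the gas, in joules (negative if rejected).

32600 J

P₁ = nRT₁/V₁ = 4.34×8.314×631/53.4 = 426 kPa.
Isothermal: T stays 631 K; PV = const ⇒ V₂ = 223 L, P₂ = 102 kPa.
ΔU = 0 (ideal gas, T constant).
W = nRT ln(V₂/V₁) = 4.34×8.314×631×ln(4.18) = 32600 J.
Q = ΔU + W = 32600 J.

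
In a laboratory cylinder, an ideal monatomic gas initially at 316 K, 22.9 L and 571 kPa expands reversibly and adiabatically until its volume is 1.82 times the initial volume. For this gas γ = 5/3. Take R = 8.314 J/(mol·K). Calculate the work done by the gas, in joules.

n = P₁V₁/(RT₁) = 571×22.9/(8.314×316) = 4.98 mol.
Adiabatic: TV^(γ−1) = const ⇒ T₂ = 316×(0.549)^0.667 = 212 K; PV^γ = const ⇒ P₂ = 210 kPa.
ΔU = nCvΔT = 4.98×12.5×(212−316) = -6460 J.
Q = 0 for an adiabatic process, so W = −ΔU = 6460 J.

6460 J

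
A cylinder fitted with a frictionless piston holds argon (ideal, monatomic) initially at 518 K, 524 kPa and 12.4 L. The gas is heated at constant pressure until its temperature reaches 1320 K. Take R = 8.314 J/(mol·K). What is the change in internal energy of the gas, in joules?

15100 J

n = P₁V₁/(RT₁) = 524×12.4/(8.314×518) = 1.51 mol.
Isobaric: P stays 524 kPa; V/T = const ⇒ T₂ = 1320 K, V₂ = 31.6 L.
For an ideal gas ΔU = nCvΔT with Cv = (3/2)R = 12.5 J/(mol·K).
ΔU = 1.51×12.5×(1320−518) = 15100 J.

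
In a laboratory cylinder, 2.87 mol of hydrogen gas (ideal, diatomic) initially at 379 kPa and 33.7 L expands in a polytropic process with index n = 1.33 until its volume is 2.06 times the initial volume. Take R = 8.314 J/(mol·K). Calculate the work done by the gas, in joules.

8210 J

T₁ = P₁V₁/(nR) = 379×33.7/(2.87×8.314) = 535 K.
Polytropic n=1.33: T₂ = T₁(V₁/V₂)^(n−1) = 535×(0.485)^0.33 = 422 K; P₂ = P₁(V₁/V₂)^n = 145 kPa.
W = (P₁V₁−P₂V₂)/(n−1) = (379×33.7−145×69.4)/0.33 = 8210 J.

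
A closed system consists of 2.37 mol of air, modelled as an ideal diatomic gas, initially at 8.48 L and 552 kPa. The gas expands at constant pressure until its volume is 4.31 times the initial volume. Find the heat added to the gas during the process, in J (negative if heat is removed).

54200 J

T₁ = P₁V₁/(nR) = 552×8.48/(2.37×8.314) = 238 K.
Isobaric: P stays 552 kPa; V/T = const ⇒ T₂ = 1020 K, V₂ = 36.5 L.
W = PΔV = 552×(36.5−8.48) kPa·L = 15500 J.
ΔU = nCvΔT = 2.37×20.8×(1020−238) = 38700 J.
Q = ΔU + W = nCpΔT = 54200 J.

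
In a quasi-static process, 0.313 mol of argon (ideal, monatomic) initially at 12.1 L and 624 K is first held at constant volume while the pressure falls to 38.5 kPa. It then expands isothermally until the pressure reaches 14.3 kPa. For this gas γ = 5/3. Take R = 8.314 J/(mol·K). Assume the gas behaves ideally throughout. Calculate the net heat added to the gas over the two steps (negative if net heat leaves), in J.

-1280 J

P₁ = nRT₁/V₁ = 0.313×8.314×624/12.1 = 134 kPa.
Step 1 — Isochoric: V stays 12.1 L; P/T = const ⇒ T₂ = 179 K, P₂ = 38.5 kPa.
W = 0 (no volume change).
ΔU = nCvΔT = 0.313×12.5×(179−624) = -1740 J.
Q = ΔU = -1740 J.
State after step 1: P = 38.5 kPa, V = 12.1 L, T = 179 K.
Step 2 — Isothermal: T stays 179 K; PV = const ⇒ V₂ = 32.6 L, P₂ = 14.3 kPa.
ΔU = 0 (ideal gas, T constant).
W = nRT ln(V₂/V₁) = 0.313×8.314×179×ln(2.69) = 461 J.
Q = ΔU + W = 461 J.
Net over both steps: W = 461 J, Q = -1280 J, ΔU = -1740 J.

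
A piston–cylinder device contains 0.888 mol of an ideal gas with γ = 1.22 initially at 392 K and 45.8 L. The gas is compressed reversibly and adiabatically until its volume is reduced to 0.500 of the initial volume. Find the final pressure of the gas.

P₁ = nRT₁/V₁ = 0.888×8.314×392/45.8 = 63.2 kPa.
Adiabatic: TV^(γ−1) = const ⇒ T₂ = 392×(2.00)^0.220 = 457 K; PV^γ = const ⇒ P₂ = 147 kPa.

147 kPa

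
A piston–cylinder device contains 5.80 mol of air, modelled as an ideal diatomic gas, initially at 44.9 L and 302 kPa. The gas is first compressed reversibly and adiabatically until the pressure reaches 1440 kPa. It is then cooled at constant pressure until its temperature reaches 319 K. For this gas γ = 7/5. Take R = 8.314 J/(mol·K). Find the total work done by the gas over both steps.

-24900 J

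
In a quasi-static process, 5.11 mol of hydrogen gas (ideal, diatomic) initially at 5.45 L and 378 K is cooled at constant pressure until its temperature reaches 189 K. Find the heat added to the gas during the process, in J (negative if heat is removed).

-28100 J

P₁ = nRT₁/V₁ = 5.11×8.314×378/5.45 = 2950 kPa.
Isobaric: P stays 2950 kPa; V/T = const ⇒ T₂ = 189 K, V₂ = 2.73 L.
W = PΔV = 2950×(2.73−5.45) kPa·L = -8030 J.
ΔU = nCvΔT = 5.11×20.8×(189−378) = -20100 J.
Q = ΔU + W = nCpΔT = -28100 J.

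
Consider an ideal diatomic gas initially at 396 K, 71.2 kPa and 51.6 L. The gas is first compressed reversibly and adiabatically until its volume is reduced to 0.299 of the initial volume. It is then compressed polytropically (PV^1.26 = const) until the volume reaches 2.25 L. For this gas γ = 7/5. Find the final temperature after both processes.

1060 K

n = P₁V₁/(RT₁) = 71.2×51.6/(8.314×396) = 1.12 mol.
Step 1 — Adiabatic: TV^(γ−1) = const ⇒ T₂ = 396×(3.34)^0.400 = 642 K; PV^γ = const ⇒ P₂ = 386 kPa.
ΔU = nCvΔT = 1.12×20.8×(642−396) = 5700 J.
Q = 0 for an adiabatic process, so W = −ΔU = -5700 J.
State after step 1: P = 386 kPa, V = 15.4 L, T = 642 K.
Step 2 — Polytropic n=1.26: T₂ = T₁(V₁/V₂)^(n−1) = 642×(6.86)^0.26 = 1060 K; P₂ = P₁(V₁/V₂)^n = 4370 kPa.
W = (P₁V₁−P₂V₂)/(n−1) = (386×15.4−4370×2.25)/0.26 = -14900 J.
ΔU = nCvΔT = 1.12×20.8×(1060−642) = 9670 J.
Q = ΔU + W = -5210 J.
Net over both steps: W = -20600 J, Q = -5210 J, ΔU = 15400 J.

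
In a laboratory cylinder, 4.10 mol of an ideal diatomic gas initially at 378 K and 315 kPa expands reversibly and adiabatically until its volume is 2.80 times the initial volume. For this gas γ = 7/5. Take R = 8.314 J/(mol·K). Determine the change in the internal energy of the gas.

V₁ = nRT₁/P₁ = 4.10×8.314×378/315 = 40.9 L.
Adiabatic: TV^(γ−1) = const ⇒ T₂ = 378×(0.357)^0.400 = 250 K; PV^γ = const ⇒ P₂ = 74.5 kPa.
For an ideal gas ΔU = nCvΔT with Cv = (5/2)R = 20.8 J/(mol·K).
ΔU = 4.10×20.8×(250−378) = -10900 J.

-10900 J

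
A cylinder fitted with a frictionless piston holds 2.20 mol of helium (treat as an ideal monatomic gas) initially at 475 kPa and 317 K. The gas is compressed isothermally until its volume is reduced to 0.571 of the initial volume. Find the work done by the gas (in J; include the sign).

-3250 J

V₁ = nRT₁/P₁ = 2.20×8.314×317/475 = 12.2 L.
Isothermal: T stays 317 K; PV = const ⇒ V₂ = 6.97 L, P₂ = 832 kPa.
W = nRT ln(V₂/V₁) = 2.20×8.314×317×ln(0.571) = -3250 J.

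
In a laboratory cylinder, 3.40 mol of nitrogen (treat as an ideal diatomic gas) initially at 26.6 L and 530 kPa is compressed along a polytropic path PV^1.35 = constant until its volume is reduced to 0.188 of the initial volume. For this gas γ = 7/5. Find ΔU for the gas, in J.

T₁ = P₁V₁/(nR) = 530×26.6/(3.40×8.314) = 499 K.
Polytropic n=1.35: T₂ = T₁(V₁/V₂)^(n−1) = 499×(5.32)^0.35 = 895 K; P₂ = P₁(V₁/V₂)^n = 5060 kPa.
For an ideal gas ΔU = nCvΔT with Cv = (5/2)R = 20.8 J/(mol·K).
ΔU = 3.40×20.8×(895−499) = 28000 J.

28000 J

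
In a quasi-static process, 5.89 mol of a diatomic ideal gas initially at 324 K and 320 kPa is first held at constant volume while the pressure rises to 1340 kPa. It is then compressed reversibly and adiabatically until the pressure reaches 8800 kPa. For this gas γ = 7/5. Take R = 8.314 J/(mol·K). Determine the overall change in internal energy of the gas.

245000 J

V₁ = nRT₁/P₁ = 5.89×8.314×324/320 = 49.6 L.
Step 1 — Isochoric: V stays 49.6 L; P/T = const ⇒ T₂ = 1360 K, P₂ = 1340 kPa.
W = 0 (no volume change).
ΔU = nCvΔT = 5.89×20.8×(1360−324) = 126000 J.
Q = ΔU = 126000 J.
State after step 1: P = 1340 kPa, V = 49.6 L, T = 1360 K.
Step 2 — Adiabatic: T₂/T₁ = (P₂/P₁)^((γ−1)/γ) ⇒ T₂ = 1360×(6.57)^0.286 = 2320 K; V₂ = 12.9 L.
ΔU = nCvΔT = 5.89×20.8×(2320−1360) = 118000 J.
Q = 0 for an adiabatic process, so W = −ΔU = -118000 J.
Net over both steps: W = -118000 J, Q = 126000 J, ΔU = 245000 J.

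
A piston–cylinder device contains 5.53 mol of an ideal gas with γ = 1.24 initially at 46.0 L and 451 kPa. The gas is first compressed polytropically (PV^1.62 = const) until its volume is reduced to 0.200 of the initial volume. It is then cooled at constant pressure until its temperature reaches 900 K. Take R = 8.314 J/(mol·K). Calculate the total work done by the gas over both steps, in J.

T₁ = P₁V₁/(nR) = 451×46.0/(5.53×8.314) = 451 K.
Step 1 — Polytropic n=1.62: T₂ = T₁(V₁/V₂)^(n−1) = 451×(5.00)^0.62 = 1220 K; P₂ = P₁(V₁/V₂)^n = 6120 kPa.
W = (P₁V₁−P₂V₂)/(n−1) = (451×46.0−6120×9.20)/0.62 = -57300 J.
ΔU = nCvΔT = 5.53×34.6×(1220−451) = 148000 J.
Q = ΔU + W = 90700 J.
State after step 1: P = 6120 kPa, V = 9.20 L, T = 1220 K.
Step 2 — Isobaric: P stays 6120 kPa; V/T = const ⇒ T₂ = 900 K, V₂ = 6.77 L.
W = PΔV = 6120×(6.77−9.20) kPa·L = -14900 J.
ΔU = nCvΔT = 5.53×34.6×(900−1220) = -62100 J.
Q = ΔU + W = nCpΔT = -77000 J.
Net over both steps: W = -72200 J, Q = 13800 J, ΔU = 86000 J.

-72200 J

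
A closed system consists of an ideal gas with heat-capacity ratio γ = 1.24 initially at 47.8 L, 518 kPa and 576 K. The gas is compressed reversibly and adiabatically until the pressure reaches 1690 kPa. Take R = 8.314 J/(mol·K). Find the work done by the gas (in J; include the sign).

n = P₁V₁/(RT₁) = 518×47.8/(8.314×576) = 5.17 mol.
Adiabatic: T₂/T₁ = (P₂/P₁)^((γ−1)/γ) ⇒ T₂ = 576×(3.26)^0.194 = 724 K; V₂ = 18.4 L.
ΔU = nCvΔT = 5.17×34.6×(724−576) = 26500 J.
Q = 0 for an adiabatic process, so W = −ΔU = -26500 J.

-26500 J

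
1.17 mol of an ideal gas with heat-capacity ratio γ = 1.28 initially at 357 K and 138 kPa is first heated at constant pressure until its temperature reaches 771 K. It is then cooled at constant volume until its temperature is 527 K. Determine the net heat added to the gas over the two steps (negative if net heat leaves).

V₁ = nRT₁/P₁ = 1.17×8.314×357/138 = 25.2 L.
Step 1 — Isobaric: P stays 138 kPa; V/T = const ⇒ T₂ = 771 K, V₂ = 54.3 L.
W = PΔV = 138×(54.3−25.2) kPa·L = 4030 J.
ΔU = nCvΔT = 1.17×29.7×(771−357) = 14400 J.
Q = ΔU + W = nCpΔT = 18400 J.
State after step 1: P = 138 kPa, V = 54.3 L, T = 771 K.
Step 2 — Isochoric: V stays 54.3 L; P/T = const ⇒ T₂ = 527 K, P₂ = 94.3 kPa.
W = 0 (no volume change).
ΔU = nCvΔT = 1.17×29.7×(527−771) = -8480 J.
Q = ΔU = -8480 J.
Net over both steps: W = 4030 J, Q = 9930 J, ΔU = 5910 J.

9930 J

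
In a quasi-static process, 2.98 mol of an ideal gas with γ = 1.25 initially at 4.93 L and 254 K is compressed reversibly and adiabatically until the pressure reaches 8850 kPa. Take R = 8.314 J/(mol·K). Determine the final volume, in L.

1.05 L

P₁ = nRT₁/V₁ = 2.98×8.314×254/4.93 = 1280 kPa.
Adiabatic: T₂/T₁ = (P₂/P₁)^((γ−1)/γ) ⇒ T₂ = 254×(6.93)^0.200 = 374 K; V₂ = 1.05 L.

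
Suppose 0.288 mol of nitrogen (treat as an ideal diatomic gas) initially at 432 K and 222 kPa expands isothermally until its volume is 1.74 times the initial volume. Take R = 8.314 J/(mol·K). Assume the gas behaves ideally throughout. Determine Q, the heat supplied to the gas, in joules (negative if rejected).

573 J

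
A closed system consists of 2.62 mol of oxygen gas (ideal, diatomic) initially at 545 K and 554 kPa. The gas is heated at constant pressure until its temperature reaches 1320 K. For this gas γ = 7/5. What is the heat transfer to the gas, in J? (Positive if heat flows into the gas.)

59100 J

V₁ = nRT₁/P₁ = 2.62×8.314×545/554 = 21.4 L.
Isobaric: P stays 554 kPa; V/T = const ⇒ T₂ = 1320 K, V₂ = 51.9 L.
W = PΔV = 554×(51.9−21.4) kPa·L = 16900 J.
ΔU = nCvΔT = 2.62×20.8×(1320−545) = 42200 J.
Q = ΔU + W = nCpΔT = 59100 J.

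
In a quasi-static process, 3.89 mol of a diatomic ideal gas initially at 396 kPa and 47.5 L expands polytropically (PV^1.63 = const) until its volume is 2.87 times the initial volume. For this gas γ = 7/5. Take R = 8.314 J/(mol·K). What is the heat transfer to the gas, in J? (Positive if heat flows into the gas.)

-8330 J

T₁ = P₁V₁/(nR) = 396×47.5/(3.89×8.314) = 582 K.
Polytropic n=1.63: T₂ = T₁(V₁/V₂)^(n−1) = 582×(0.348)^0.63 = 299 K; P₂ = P₁(V₁/V₂)^n = 71.0 kPa.
W = (P₁V₁−P₂V₂)/(n−1) = (396×47.5−71.0×136)/0.63 = 14500 J.
ΔU = nCvΔT = 3.89×20.8×(299−582) = -22800 J.
Q = ΔU + W = -8330 J.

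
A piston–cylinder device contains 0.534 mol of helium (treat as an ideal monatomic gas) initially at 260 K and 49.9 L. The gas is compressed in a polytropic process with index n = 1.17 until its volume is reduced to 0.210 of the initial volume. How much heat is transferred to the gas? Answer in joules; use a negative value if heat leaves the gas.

P₁ = nRT₁/V₁ = 0.534×8.314×260/49.9 = 23.1 kPa.
Polytropic n=1.17: T₂ = T₁(V₁/V₂)^(n−1) = 260×(4.76)^0.17 = 339 K; P₂ = P₁(V₁/V₂)^n = 144 kPa.
W = (P₁V₁−P₂V₂)/(n−1) = (23.1×49.9−144×10.5)/0.17 = -2060 J.
ΔU = nCvΔT = 0.534×12.5×(339−260) = 526 J.
Q = ΔU + W = -1540 J.

-1540 J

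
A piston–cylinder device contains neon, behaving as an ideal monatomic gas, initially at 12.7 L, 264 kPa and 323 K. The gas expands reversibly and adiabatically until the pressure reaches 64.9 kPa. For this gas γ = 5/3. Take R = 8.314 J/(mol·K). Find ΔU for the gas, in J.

-2160 J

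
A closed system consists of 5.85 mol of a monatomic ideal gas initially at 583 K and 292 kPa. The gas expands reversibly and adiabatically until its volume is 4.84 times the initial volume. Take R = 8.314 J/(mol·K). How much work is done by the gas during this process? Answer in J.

V₁ = nRT₁/P₁ = 5.85×8.314×583/292 = 97.1 L.
Adiabatic: TV^(γ−1) = const ⇒ T₂ = 583×(0.207)^0.667 = 204 K; PV^γ = const ⇒ P₂ = 21.1 kPa.
ΔU = nCvΔT = 5.85×12.5×(204−583) = -27700 J.
Q = 0 for an adiabatic process, so W = −ΔU = 27700 J.

27700 J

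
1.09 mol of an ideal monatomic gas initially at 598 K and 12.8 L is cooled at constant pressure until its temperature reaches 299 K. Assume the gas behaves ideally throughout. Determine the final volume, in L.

6.40 L

P₁ = nRT₁/V₁ = 1.09×8.314×598/12.8 = 423 kPa.
Isobaric: P stays 423 kPa; V/T = const ⇒ T₂ = 299 K, V₂ = 6.40 L.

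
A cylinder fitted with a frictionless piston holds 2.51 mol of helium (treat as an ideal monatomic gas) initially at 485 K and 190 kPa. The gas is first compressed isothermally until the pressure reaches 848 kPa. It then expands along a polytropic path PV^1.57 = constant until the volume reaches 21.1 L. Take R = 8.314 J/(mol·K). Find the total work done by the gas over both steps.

V₁ = nRT₁/P₁ = 2.51×8.314×485/190 = 53.3 L.
Step 1 — Isothermal: T stays 485 K; PV = const ⇒ V₂ = 11.9 L, P₂ = 848 kPa.
ΔU = 0 (ideal gas, T constant).
W = nRT ln(V₂/V₁) = 2.51×8.314×485×ln(0.224) = -15100 J.
Q = ΔU + W = -15100 J.
State after step 1: P = 848 kPa, V = 11.9 L, T = 485 K.
Step 2 — Polytropic n=1.57: T₂ = T₁(V₁/V₂)^(n−1) = 485×(0.566)^0.57 = 351 K; P₂ = P₁(V₁/V₂)^n = 347 kPa.
W = (P₁V₁−P₂V₂)/(n−1) = (848×11.9−347×21.1)/0.57 = 4920 J.
ΔU = nCvΔT = 2.51×12.5×(351−485) = -4210 J.
Q = ΔU + W = 714 J.
Net over both steps: W = -10200 J, Q = -14400 J, ΔU = -4210 J.

-10200 J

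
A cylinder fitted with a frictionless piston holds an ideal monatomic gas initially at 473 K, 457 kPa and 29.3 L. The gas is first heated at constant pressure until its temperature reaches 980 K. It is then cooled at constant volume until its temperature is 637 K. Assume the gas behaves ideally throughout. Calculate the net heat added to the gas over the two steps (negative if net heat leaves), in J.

n = P₁V₁/(RT₁) = 457×29.3/(8.314×473) = 3.40 mol.
Step 1 — Isobaric: P stays 457 kPa; V/T = const ⇒ T₂ = 980 K, V₂ = 60.7 L.
W = PΔV = 457×(60.7−29.3) kPa·L = 14400 J.
ΔU = nCvΔT = 3.40×12.5×(980−473) = 21500 J.
Q = ΔU + W = nCpΔT = 35900 J.
State after step 1: P = 457 kPa, V = 60.7 L, T = 980 K.
Step 2 — Isochoric: V stays 60.7 L; P/T = const ⇒ T₂ = 637 K, P₂ = 297 kPa.
W = 0 (no volume change).
ΔU = nCvΔT = 3.40×12.5×(637−980) = -14600 J.
Q = ΔU = -14600 J.
Net over both steps: W = 14400 J, Q = 21300 J, ΔU = 6960 J.

21300 J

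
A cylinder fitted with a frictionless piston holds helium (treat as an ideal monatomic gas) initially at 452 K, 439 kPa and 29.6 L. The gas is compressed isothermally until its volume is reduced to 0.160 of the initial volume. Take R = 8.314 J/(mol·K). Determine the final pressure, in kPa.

Isothermal: T stays 452 K; PV = const ⇒ V₂ = 4.74 L, P₂ = 2740 kPa.

2740 kPa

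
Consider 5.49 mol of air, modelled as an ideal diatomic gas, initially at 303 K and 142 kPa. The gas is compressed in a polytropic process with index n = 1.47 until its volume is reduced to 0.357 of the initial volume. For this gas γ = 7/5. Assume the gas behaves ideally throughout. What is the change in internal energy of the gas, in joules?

V₁ = nRT₁/P₁ = 5.49×8.314×303/142 = 97.4 L.
Polytropic n=1.47: T₂ = T₁(V₁/V₂)^(n−1) = 303×(2.80)^0.47 = 492 K; P₂ = P₁(V₁/V₂)^n = 645 kPa.
For an ideal gas ΔU = nCvΔT with Cv = (5/2)R = 20.8 J/(mol·K).
ΔU = 5.49×20.8×(492−303) = 21500 J.

21500 J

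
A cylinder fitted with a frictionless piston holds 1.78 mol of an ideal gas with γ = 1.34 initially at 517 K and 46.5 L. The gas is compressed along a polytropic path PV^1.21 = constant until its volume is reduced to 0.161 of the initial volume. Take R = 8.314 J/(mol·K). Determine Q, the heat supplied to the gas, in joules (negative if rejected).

-6510 J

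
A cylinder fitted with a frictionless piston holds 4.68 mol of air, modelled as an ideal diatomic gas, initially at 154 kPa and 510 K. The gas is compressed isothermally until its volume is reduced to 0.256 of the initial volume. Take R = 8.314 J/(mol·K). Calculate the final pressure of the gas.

V₁ = nRT₁/P₁ = 4.68×8.314×510/154 = 129 L.
Isothermal: T stays 510 K; PV = const ⇒ V₂ = 33.0 L, P₂ = 602 kPa.

602 kPa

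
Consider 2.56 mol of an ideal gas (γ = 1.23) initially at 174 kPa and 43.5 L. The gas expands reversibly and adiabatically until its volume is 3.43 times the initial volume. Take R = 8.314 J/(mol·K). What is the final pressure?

T₁ = P₁V₁/(nR) = 174×43.5/(2.56×8.314) = 356 K.
Adiabatic: TV^(γ−1) = const ⇒ T₂ = 356×(0.292)^0.230 = 268 K; PV^γ = const ⇒ P₂ = 38.2 kPa.

38.2 kPa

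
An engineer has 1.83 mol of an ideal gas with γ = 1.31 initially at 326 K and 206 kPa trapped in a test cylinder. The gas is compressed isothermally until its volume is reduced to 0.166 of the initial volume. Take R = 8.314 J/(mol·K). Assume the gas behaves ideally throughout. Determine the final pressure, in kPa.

1240 kPa

V₁ = nRT₁/P₁ = 1.83×8.314×326/206 = 24.1 L.
Isothermal: T stays 326 K; PV = const ⇒ V₂ = 4.00 L, P₂ = 1240 kPa.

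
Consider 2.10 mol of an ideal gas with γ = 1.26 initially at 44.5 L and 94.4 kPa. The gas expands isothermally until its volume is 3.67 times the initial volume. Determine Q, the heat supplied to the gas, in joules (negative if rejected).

5460 J

T₁ = P₁V₁/(nR) = 94.4×44.5/(2.10×8.314) = 241 K.
Isothermal: T stays 241 K; PV = const ⇒ V₂ = 163 L, P₂ = 25.7 kPa.
ΔU = 0 (ideal gas, T constant).
W = nRT ln(V₂/V₁) = 2.10×8.314×241×ln(3.67) = 5460 J.
Q = ΔU + W = 5460 J.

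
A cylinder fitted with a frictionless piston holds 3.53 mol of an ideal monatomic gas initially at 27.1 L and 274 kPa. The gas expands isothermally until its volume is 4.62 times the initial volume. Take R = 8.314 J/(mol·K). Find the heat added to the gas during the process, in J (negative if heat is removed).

T₁ = P₁V₁/(nR) = 274×27.1/(3.53×8.314) = 253 K.
Isothermal: T stays 253 K; PV = const ⇒ V₂ = 125 L, P₂ = 59.3 kPa.
ΔU = 0 (ideal gas, T constant).
W = nRT ln(V₂/V₁) = 3.53×8.314×253×ln(4.62) = 11400 J.
Q = ΔU + W = 11400 J.

11400 J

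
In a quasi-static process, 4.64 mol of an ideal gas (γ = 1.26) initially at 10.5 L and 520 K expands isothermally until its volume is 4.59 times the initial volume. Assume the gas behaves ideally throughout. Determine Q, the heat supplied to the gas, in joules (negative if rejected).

30600 J

P₁ = nRT₁/V₁ = 4.64×8.314×520/10.5 = 1910 kPa.
Isothermal: T stays 520 K; PV = const ⇒ V₂ = 48.2 L, P₂ = 416 kPa.
ΔU = 0 (ideal gas, T constant).
W = nRT ln(V₂/V₁) = 4.64×8.314×520×ln(4.59) = 30600 J.
Q = ΔU + W = 30600 J.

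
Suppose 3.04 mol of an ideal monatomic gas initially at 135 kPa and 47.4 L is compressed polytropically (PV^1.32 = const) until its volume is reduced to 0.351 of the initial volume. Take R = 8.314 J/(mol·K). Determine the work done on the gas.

T₁ = P₁V₁/(nR) = 135×47.4/(3.04×8.314) = 253 K.
Polytropic n=1.32: T₂ = T₁(V₁/V₂)^(n−1) = 253×(2.85)^0.32 = 354 K; P₂ = P₁(V₁/V₂)^n = 538 kPa.
W = (P₁V₁−P₂V₂)/(n−1) = (135×47.4−538×16.6)/0.32 = -7960 J.
Work done on the gas = −W_by = 7960 J.

7960 J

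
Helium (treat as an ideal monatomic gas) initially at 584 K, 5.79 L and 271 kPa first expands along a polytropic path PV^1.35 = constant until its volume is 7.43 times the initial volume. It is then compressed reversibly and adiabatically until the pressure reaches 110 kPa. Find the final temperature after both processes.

596 K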